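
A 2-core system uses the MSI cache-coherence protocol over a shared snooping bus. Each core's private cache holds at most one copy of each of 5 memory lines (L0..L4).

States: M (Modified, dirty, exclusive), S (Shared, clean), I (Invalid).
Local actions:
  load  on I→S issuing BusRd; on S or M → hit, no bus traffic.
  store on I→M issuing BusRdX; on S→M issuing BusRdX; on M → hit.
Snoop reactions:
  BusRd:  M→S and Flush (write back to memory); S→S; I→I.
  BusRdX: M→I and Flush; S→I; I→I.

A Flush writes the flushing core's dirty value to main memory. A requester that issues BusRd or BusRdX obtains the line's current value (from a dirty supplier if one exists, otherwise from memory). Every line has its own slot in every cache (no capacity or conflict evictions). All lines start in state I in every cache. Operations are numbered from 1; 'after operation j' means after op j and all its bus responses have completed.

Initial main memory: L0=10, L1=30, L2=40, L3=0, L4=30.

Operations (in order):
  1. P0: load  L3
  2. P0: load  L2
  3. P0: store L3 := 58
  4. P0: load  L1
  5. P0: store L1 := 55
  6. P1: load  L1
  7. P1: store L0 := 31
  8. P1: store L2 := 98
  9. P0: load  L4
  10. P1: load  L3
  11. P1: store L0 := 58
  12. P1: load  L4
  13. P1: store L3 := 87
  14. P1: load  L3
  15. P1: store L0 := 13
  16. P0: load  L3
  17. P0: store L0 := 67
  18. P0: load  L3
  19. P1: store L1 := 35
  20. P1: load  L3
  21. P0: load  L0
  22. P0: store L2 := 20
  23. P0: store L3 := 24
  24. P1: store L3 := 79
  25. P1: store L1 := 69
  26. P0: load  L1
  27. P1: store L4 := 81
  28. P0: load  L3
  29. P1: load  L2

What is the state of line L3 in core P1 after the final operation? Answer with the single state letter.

state = S

[1] P0: load  L3 | P0:S(0), P1:I | bus: BusRd
[2] P0: load  L2 | P0:S(40), P1:I | bus: BusRd
[3] P0: store L3 := 58 | P0:M(58), P1:I | bus: BusRdX
[4] P0: load  L1 | P0:S(30), P1:I | bus: BusRd
[5] P0: store L1 := 55 | P0:M(55), P1:I | bus: BusRdX
[6] P1: load  L1 | P0:S(55), P1:S(55) | bus: BusRd,Flush
[7] P1: store L0 := 31 | P0:I, P1:M(31) | bus: BusRdX
[8] P1: store L2 := 98 | P0:I, P1:M(98) | bus: BusRdX
[9] P0: load  L4 | P0:S(30), P1:I | bus: BusRd
[10] P1: load  L3 | P0:S(58), P1:S(58) | bus: BusRd,Flush
[11] P1: store L0 := 58 | P0:I, P1:M(58) | bus: none
[12] P1: load  L4 | P0:S(30), P1:S(30) | bus: BusRd
[13] P1: store L3 := 87 | P0:I, P1:M(87) | bus: BusRdX
[14] P1: load  L3 | P0:I, P1:M(87) | bus: none
[15] P1: store L0 := 13 | P0:I, P1:M(13) | bus: none
[16] P0: load  L3 | P0:S(87), P1:S(87) | bus: BusRd,Flush
[17] P0: store L0 := 67 | P0:M(67), P1:I | bus: BusRdX,Flush
[18] P0: load  L3 | P0:S(87), P1:S(87) | bus: none
[19] P1: store L1 := 35 | P0:I, P1:M(35) | bus: BusRdX
[20] P1: load  L3 | P0:S(87), P1:S(87) | bus: none
[21] P0: load  L0 | P0:M(67), P1:I | bus: none
[22] P0: store L2 := 20 | P0:M(20), P1:I | bus: BusRdX,Flush
[23] P0: store L3 := 24 | P0:M(24), P1:I | bus: BusRdX
[24] P1: store L3 := 79 | P0:I, P1:M(79) | bus: BusRdX,Flush
[25] P1: store L1 := 69 | P0:I, P1:M(69) | bus: none
[26] P0: load  L1 | P0:S(69), P1:S(69) | bus: BusRd,Flush
[27] P1: store L4 := 81 | P0:I, P1:M(81) | bus: BusRdX
[28] P0: load  L3 | P0:S(79), P1:S(79) | bus: BusRd,Flush
[29] P1: load  L2 | P0:S(20), P1:S(20) | bus: BusRd,Flush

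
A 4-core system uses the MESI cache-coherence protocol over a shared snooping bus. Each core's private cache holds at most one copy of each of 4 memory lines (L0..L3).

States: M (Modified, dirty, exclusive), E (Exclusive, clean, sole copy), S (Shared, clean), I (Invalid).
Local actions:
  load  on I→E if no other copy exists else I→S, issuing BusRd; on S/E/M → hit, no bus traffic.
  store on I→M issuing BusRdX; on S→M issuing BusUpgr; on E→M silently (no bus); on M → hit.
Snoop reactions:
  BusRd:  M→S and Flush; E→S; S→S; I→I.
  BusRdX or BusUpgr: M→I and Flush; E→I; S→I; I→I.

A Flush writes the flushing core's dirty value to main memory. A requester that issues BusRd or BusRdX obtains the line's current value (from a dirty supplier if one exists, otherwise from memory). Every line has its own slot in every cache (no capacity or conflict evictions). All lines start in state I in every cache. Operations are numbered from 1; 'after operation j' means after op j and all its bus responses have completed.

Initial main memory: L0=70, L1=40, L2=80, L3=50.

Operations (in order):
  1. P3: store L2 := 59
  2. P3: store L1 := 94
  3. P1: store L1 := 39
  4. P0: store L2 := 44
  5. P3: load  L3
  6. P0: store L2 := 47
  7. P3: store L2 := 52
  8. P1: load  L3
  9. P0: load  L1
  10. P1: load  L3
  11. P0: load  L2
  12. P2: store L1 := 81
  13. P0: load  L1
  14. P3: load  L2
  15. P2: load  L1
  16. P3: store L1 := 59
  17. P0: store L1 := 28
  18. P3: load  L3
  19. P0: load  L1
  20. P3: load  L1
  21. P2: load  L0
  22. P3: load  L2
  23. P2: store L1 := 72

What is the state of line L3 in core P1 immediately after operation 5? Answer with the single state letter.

state = I

[1] P3: store L2 := 59 | P0:I, P1:I, P2:I, P3:M(59) | bus: BusRdX
[2] P3: store L1 := 94 | P0:I, P1:I, P2:I, P3:M(94) | bus: BusRdX
[3] P1: store L1 := 39 | P0:I, P1:M(39), P2:I, P3:I | bus: BusRdX,Flush
[4] P0: store L2 := 44 | P0:M(44), P1:I, P2:I, P3:I | bus: BusRdX,Flush
[5] P3: load  L3 | P0:I, P1:I, P2:I, P3:E(50) | bus: BusRd
[6] P0: store L2 := 47 | P0:M(47), P1:I, P2:I, P3:I | bus: none
[7] P3: store L2 := 52 | P0:I, P1:I, P2:I, P3:M(52) | bus: BusRdX,Flush
[8] P1: load  L3 | P0:I, P1:S(50), P2:I, P3:S(50) | bus: BusRd
[9] P0: load  L1 | P0:S(39), P1:S(39), P2:I, P3:I | bus: BusRd,Flush
[10] P1: load  L3 | P0:I, P1:S(50), P2:I, P3:S(50) | bus: none
[11] P0: load  L2 | P0:S(52), P1:I, P2:I, P3:S(52) | bus: BusRd,Flush
[12] P2: store L1 := 81 | P0:I, P1:I, P2:M(81), P3:I | bus: BusRdX
[13] P0: load  L1 | P0:S(81), P1:I, P2:S(81), P3:I | bus: BusRd,Flush
[14] P3: load  L2 | P0:S(52), P1:I, P2:I, P3:S(52) | bus: none
[15] P2: load  L1 | P0:S(81), P1:I, P2:S(81), P3:I | bus: none
[16] P3: store L1 := 59 | P0:I, P1:I, P2:I, P3:M(59) | bus: BusRdX
[17] P0: store L1 := 28 | P0:M(28), P1:I, P2:I, P3:I | bus: BusRdX,Flush
[18] P3: load  L3 | P0:I, P1:S(50), P2:I, P3:S(50) | bus: none
[19] P0: load  L1 | P0:M(28), P1:I, P2:I, P3:I | bus: none
[20] P3: load  L1 | P0:S(28), P1:I, P2:I, P3:S(28) | bus: BusRd,Flush
[21] P2: load  L0 | P0:I, P1:I, P2:E(70), P3:I | bus: BusRd
[22] P3: load  L2 | P0:S(52), P1:I, P2:I, P3:S(52) | bus: none
[23] P2: store L1 := 72 | P0:I, P1:I, P2:M(72), P3:I | bus: BusRdX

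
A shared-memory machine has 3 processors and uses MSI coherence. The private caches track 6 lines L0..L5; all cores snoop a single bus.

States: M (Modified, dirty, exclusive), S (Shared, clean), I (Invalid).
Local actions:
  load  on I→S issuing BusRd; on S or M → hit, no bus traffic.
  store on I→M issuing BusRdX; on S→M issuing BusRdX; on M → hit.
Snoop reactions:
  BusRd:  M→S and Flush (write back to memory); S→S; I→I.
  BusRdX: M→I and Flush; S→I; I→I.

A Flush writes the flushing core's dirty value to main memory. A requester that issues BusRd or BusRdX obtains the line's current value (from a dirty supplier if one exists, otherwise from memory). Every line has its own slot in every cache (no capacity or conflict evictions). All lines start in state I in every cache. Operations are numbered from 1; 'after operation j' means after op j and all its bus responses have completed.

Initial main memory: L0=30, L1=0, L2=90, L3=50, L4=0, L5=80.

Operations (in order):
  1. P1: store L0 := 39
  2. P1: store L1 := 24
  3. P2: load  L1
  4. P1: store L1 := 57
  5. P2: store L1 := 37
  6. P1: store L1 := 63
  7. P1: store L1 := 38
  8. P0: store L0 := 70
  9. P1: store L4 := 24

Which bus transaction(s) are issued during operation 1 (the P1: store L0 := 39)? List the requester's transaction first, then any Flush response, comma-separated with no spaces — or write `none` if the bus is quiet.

  op1 P1: store L0 := 39 → I/M/I on L0; bus BusRdX; mem=30
  op2 P1: store L1 := 24 → I/M/I on L1; bus BusRdX; mem=0
  op3 P2: load  L1 → I/S/S on L1; bus BusRd Flush; mem=24
  op4 P1: store L1 := 57 → I/M/I on L1; bus BusRdX; mem=24
  op5 P2: store L1 := 37 → I/I/M on L1; bus BusRdX Flush; mem=57
  op6 P1: store L1 := 63 → I/M/I on L1; bus BusRdX Flush; mem=37
  op7 P1: store L1 := 38 → I/M/I on L1; bus (none); mem=37
  op8 P0: store L0 := 70 → M/I/I on L0; bus BusRdX Flush; mem=39
  op9 P1: store L4 := 24 → I/M/I on L4; bus BusRdX; mem=0

bus = BusRdX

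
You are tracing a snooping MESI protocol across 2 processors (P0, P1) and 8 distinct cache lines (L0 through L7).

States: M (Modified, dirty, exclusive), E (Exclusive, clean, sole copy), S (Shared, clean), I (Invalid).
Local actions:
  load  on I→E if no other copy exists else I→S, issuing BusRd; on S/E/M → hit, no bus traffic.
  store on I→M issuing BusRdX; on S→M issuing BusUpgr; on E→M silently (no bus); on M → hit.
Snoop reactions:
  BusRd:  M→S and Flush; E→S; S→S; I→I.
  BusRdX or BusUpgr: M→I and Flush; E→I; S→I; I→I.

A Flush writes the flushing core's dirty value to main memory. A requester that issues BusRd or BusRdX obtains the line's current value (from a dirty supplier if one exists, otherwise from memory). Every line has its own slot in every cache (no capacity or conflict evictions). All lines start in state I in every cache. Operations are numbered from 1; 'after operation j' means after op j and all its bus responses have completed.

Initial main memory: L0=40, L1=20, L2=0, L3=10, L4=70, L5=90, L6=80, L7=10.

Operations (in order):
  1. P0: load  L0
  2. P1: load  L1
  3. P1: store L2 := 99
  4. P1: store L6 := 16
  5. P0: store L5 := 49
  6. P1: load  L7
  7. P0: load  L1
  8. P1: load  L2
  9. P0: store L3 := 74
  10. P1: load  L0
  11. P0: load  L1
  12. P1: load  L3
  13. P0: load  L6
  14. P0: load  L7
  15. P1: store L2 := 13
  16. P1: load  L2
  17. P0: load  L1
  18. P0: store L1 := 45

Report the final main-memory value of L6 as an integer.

memory[L6] = 16

[1] P0: load  L0 | P0:E(40), P1:I | bus: BusRd
[2] P1: load  L1 | P0:I, P1:E(20) | bus: BusRd
[3] P1: store L2 := 99 | P0:I, P1:M(99) | bus: BusRdX
[4] P1: store L6 := 16 | P0:I, P1:M(16) | bus: BusRdX
[5] P0: store L5 := 49 | P0:M(49), P1:I | bus: BusRdX
[6] P1: load  L7 | P0:I, P1:E(10) | bus: BusRd
[7] P0: load  L1 | P0:S(20), P1:S(20) | bus: BusRd
[8] P1: load  L2 | P0:I, P1:M(99) | bus: none
[9] P0: store L3 := 74 | P0:M(74), P1:I | bus: BusRdX
[10] P1: load  L0 | P0:S(40), P1:S(40) | bus: BusRd
[11] P0: load  L1 | P0:S(20), P1:S(20) | bus: none
[12] P1: load  L3 | P0:S(74), P1:S(74) | bus: BusRd,Flush
[13] P0: load  L6 | P0:S(16), P1:S(16) | bus: BusRd,Flush
[14] P0: load  L7 | P0:S(10), P1:S(10) | bus: BusRd
[15] P1: store L2 := 13 | P0:I, P1:M(13) | bus: none
[16] P1: load  L2 | P0:I, P1:M(13) | bus: none
[17] P0: load  L1 | P0:S(20), P1:S(20) | bus: none
[18] P0: store L1 := 45 | P0:M(45), P1:I | bus: BusUpgr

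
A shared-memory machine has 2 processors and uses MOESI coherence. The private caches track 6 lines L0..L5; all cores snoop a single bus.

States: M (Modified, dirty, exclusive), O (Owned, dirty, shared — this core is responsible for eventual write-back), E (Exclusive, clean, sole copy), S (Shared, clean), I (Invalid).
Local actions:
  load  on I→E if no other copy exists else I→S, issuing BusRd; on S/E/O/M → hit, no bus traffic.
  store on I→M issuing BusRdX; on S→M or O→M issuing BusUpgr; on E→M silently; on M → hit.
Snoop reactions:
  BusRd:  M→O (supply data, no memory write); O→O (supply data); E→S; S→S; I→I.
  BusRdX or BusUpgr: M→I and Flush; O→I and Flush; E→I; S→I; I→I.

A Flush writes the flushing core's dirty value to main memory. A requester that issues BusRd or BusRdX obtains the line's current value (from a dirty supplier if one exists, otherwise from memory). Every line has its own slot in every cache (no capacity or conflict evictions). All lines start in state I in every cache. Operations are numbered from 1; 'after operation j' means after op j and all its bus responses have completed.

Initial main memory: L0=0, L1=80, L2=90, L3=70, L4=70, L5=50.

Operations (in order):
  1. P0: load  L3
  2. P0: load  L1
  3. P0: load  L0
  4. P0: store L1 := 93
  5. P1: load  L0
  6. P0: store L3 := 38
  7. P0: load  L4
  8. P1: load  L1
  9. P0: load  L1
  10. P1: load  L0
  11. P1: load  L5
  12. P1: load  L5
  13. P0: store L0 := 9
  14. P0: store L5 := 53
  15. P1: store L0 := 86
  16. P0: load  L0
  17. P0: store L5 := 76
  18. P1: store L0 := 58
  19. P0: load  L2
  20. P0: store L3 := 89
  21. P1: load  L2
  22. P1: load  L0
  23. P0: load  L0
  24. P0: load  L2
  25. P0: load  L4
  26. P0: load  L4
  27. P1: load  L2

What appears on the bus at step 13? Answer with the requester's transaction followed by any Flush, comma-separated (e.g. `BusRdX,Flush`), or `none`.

bus = BusUpgr

[1] P0: load  L3 | P0:E(70), P1:I | bus: BusRd
[2] P0: load  L1 | P0:E(80), P1:I | bus: BusRd
[3] P0: load  L0 | P0:E(0), P1:I | bus: BusRd
[4] P0: store L1 := 93 | P0:M(93), P1:I | bus: none
[5] P1: load  L0 | P0:S(0), P1:S(0) | bus: BusRd
[6] P0: store L3 := 38 | P0:M(38), P1:I | bus: none
[7] P0: load  L4 | P0:E(70), P1:I | bus: BusRd
[8] P1: load  L1 | P0:O(93), P1:S(93) | bus: BusRd
[9] P0: load  L1 | P0:O(93), P1:S(93) | bus: none
[10] P1: load  L0 | P0:S(0), P1:S(0) | bus: none
[11] P1: load  L5 | P0:I, P1:E(50) | bus: BusRd
[12] P1: load  L5 | P0:I, P1:E(50) | bus: none
[13] P0: store L0 := 9 | P0:M(9), P1:I | bus: BusUpgr
[14] P0: store L5 := 53 | P0:M(53), P1:I | bus: BusRdX
[15] P1: store L0 := 86 | P0:I, P1:M(86) | bus: BusRdX,Flush
[16] P0: load  L0 | P0:S(86), P1:O(86) | bus: BusRd
[17] P0: store L5 := 76 | P0:M(76), P1:I | bus: none
[18] P1: store L0 := 58 | P0:I, P1:M(58) | bus: BusUpgr
[19] P0: load  L2 | P0:E(90), P1:I | bus: BusRd
[20] P0: store L3 := 89 | P0:M(89), P1:I | bus: none
[21] P1: load  L2 | P0:S(90), P1:S(90) | bus: BusRd
[22] P1: load  L0 | P0:I, P1:M(58) | bus: none
[23] P0: load  L0 | P0:S(58), P1:O(58) | bus: BusRd
[24] P0: load  L2 | P0:S(90), P1:S(90) | bus: none
[25] P0: load  L4 | P0:E(70), P1:I | bus: none
[26] P0: load  L4 | P0:E(70), P1:I | bus: none
[27] P1: load  L2 | P0:S(90), P1:S(90) | bus: none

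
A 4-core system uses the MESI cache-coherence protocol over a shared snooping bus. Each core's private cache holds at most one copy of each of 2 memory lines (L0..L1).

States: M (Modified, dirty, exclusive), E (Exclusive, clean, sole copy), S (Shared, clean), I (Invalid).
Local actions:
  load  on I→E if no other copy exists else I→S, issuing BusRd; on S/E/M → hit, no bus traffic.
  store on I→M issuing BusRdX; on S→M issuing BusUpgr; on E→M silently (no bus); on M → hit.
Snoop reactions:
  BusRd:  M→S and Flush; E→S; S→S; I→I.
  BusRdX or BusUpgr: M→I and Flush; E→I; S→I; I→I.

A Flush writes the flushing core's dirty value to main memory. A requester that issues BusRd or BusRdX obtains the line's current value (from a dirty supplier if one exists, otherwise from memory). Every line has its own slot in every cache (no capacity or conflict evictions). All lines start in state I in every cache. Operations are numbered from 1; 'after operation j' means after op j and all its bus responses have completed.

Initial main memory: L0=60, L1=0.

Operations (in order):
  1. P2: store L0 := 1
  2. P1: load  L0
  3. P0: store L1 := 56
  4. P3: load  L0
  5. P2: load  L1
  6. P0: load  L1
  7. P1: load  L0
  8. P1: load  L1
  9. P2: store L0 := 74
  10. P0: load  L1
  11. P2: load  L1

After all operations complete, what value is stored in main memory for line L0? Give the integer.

memory[L0] = 1

step 1: P2: store L0 := 1  ⟶  IIMI  (L0)  txn=BusRdX  M[L0]=60
step 2: P1: load  L0  ⟶  ISSI  (L0)  txn=BusRd+Flush  M[L0]=1
step 3: P0: store L1 := 56  ⟶  MIII  (L1)  txn=BusRdX  M[L1]=0
step 4: P3: load  L0  ⟶  ISSS  (L0)  txn=BusRd  M[L0]=1
step 5: P2: load  L1  ⟶  SISI  (L1)  txn=BusRd+Flush  M[L1]=56
step 6: P0: load  L1  ⟶  SISI  (L1)  txn=∅  M[L1]=56
step 7: P1: load  L0  ⟶  ISSS  (L0)  txn=∅  M[L0]=1
step 8: P1: load  L1  ⟶  SSSI  (L1)  txn=BusRd  M[L1]=56
step 9: P2: store L0 := 74  ⟶  IIMI  (L0)  txn=BusUpgr  M[L0]=1
step 10: P0: load  L1  ⟶  SSSI  (L1)  txn=∅  M[L1]=56
step 11: P2: load  L1  ⟶  SSSI  (L1)  txn=∅  M[L1]=56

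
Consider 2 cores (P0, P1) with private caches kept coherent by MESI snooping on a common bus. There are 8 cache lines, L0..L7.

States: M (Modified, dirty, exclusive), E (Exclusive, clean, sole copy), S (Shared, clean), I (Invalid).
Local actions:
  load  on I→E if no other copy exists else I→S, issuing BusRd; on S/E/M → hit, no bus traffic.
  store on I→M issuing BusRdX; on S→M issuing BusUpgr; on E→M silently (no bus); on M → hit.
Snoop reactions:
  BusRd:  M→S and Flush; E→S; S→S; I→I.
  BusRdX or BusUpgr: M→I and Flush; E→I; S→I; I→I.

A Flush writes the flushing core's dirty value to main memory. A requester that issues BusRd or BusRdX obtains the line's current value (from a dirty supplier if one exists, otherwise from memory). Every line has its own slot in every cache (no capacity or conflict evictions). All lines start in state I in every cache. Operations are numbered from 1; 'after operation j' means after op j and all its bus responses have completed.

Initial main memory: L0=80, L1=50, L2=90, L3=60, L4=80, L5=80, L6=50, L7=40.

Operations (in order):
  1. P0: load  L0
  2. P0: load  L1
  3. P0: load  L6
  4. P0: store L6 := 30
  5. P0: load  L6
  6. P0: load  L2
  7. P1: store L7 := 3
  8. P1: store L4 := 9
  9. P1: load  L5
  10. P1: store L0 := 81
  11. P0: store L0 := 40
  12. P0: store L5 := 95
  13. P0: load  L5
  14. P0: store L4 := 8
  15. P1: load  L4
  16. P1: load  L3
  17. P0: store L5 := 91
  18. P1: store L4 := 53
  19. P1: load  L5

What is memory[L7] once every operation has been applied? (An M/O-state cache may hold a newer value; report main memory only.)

memory[L7] = 40

[1] P0: load  L0 | P0:E(80), P1:I | bus: BusRd
[2] P0: load  L1 | P0:E(50), P1:I | bus: BusRd
[3] P0: load  L6 | P0:E(50), P1:I | bus: BusRd
[4] P0: store L6 := 30 | P0:M(30), P1:I | bus: none
[5] P0: load  L6 | P0:M(30), P1:I | bus: none
[6] P0: load  L2 | P0:E(90), P1:I | bus: BusRd
[7] P1: store L7 := 3 | P0:I, P1:M(3) | bus: BusRdX
[8] P1: store L4 := 9 | P0:I, P1:M(9) | bus: BusRdX
[9] P1: load  L5 | P0:I, P1:E(80) | bus: BusRd
[10] P1: store L0 := 81 | P0:I, P1:M(81) | bus: BusRdX
[11] P0: store L0 := 40 | P0:M(40), P1:I | bus: BusRdX,Flush
[12] P0: store L5 := 95 | P0:M(95), P1:I | bus: BusRdX
[13] P0: load  L5 | P0:M(95), P1:I | bus: none
[14] P0: store L4 := 8 | P0:M(8), P1:I | bus: BusRdX,Flush
[15] P1: load  L4 | P0:S(8), P1:S(8) | bus: BusRd,Flush
[16] P1: load  L3 | P0:I, P1:E(60) | bus: BusRd
[17] P0: store L5 := 91 | P0:M(91), P1:I | bus: none
[18] P1: store L4 := 53 | P0:I, P1:M(53) | bus: BusUpgr
[19] P1: load  L5 | P0:S(91), P1:S(91) | bus: BusRd,Flush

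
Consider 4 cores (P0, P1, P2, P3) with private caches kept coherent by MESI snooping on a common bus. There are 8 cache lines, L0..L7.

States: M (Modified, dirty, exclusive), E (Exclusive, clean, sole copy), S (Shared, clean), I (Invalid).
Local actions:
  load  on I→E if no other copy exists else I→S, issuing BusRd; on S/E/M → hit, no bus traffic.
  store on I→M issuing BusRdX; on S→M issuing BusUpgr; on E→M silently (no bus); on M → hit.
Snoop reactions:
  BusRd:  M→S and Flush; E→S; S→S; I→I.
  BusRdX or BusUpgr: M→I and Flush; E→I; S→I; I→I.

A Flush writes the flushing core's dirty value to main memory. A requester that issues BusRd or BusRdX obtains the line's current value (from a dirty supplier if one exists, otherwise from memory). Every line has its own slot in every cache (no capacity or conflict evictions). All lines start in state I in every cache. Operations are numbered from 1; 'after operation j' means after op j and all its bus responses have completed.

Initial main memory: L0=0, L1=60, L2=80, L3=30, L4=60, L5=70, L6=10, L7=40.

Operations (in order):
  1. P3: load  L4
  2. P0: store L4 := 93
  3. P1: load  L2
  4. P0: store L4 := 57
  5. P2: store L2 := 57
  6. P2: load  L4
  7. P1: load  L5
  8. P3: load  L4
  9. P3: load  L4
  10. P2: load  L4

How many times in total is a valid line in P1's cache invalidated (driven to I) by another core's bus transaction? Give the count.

invalidations = 1

step 1: P3: load  L4  ⟶  IIIE  (L4)  txn=BusRd  M[L4]=60
step 2: P0: store L4 := 93  ⟶  MIII  (L4)  txn=BusRdX  M[L4]=60
step 3: P1: load  L2  ⟶  IEII  (L2)  txn=BusRd  M[L2]=80
step 4: P0: store L4 := 57  ⟶  MIII  (L4)  txn=∅  M[L4]=60
step 5: P2: store L2 := 57  ⟶  IIMI  (L2)  txn=BusRdX  M[L2]=80
step 6: P2: load  L4  ⟶  SISI  (L4)  txn=BusRd+Flush  M[L4]=57
step 7: P1: load  L5  ⟶  IEII  (L5)  txn=BusRd  M[L5]=70
step 8: P3: load  L4  ⟶  SISS  (L4)  txn=BusRd  M[L4]=57
step 9: P3: load  L4  ⟶  SISS  (L4)  txn=∅  M[L4]=57
step 10: P2: load  L4  ⟶  SISS  (L4)  txn=∅  M[L4]=57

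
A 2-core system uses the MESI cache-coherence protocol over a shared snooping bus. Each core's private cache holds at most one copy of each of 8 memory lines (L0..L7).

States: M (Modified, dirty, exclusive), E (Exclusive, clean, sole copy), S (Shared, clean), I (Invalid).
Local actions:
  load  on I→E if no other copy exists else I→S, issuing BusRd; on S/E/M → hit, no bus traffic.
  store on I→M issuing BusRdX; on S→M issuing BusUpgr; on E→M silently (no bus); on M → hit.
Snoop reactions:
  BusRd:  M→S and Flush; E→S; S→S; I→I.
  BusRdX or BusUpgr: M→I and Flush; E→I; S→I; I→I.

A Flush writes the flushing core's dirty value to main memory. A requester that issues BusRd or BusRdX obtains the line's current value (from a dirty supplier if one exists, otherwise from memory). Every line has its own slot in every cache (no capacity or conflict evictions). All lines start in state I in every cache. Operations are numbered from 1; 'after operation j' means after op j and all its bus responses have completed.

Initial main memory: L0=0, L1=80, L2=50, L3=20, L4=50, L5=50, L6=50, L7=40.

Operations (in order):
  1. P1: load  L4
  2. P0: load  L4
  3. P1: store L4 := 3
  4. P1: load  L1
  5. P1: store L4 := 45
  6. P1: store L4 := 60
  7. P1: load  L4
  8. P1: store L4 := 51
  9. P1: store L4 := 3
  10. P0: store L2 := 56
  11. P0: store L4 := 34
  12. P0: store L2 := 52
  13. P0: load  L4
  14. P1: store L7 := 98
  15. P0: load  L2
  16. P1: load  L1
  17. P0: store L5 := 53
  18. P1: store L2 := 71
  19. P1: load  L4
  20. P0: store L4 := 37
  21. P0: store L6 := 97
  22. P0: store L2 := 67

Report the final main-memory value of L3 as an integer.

memory[L3] = 20

[1] P1: load  L4 | P0:I, P1:E(50) | bus: BusRd
[2] P0: load  L4 | P0:S(50), P1:S(50) | bus: BusRd
[3] P1: store L4 := 3 | P0:I, P1:M(3) | bus: BusUpgr
[4] P1: load  L1 | P0:I, P1:E(80) | bus: BusRd
[5] P1: store L4 := 45 | P0:I, P1:M(45) | bus: none
[6] P1: store L4 := 60 | P0:I, P1:M(60) | bus: none
[7] P1: load  L4 | P0:I, P1:M(60) | bus: none
[8] P1: store L4 := 51 | P0:I, P1:M(51) | bus: none
[9] P1: store L4 := 3 | P0:I, P1:M(3) | bus: none
[10] P0: store L2 := 56 | P0:M(56), P1:I | bus: BusRdX
[11] P0: store L4 := 34 | P0:M(34), P1:I | bus: BusRdX,Flush
[12] P0: store L2 := 52 | P0:M(52), P1:I | bus: none
[13] P0: load  L4 | P0:M(34), P1:I | bus: none
[14] P1: store L7 := 98 | P0:I, P1:M(98) | bus: BusRdX
[15] P0: load  L2 | P0:M(52), P1:I | bus: none
[16] P1: load  L1 | P0:I, P1:E(80) | bus: none
[17] P0: store L5 := 53 | P0:M(53), P1:I | bus: BusRdX
[18] P1: store L2 := 71 | P0:I, P1:M(71) | bus: BusRdX,Flush
[19] P1: load  L4 | P0:S(34), P1:S(34) | bus: BusRd,Flush
[20] P0: store L4 := 37 | P0:M(37), P1:I | bus: BusUpgr
[21] P0: store L6 := 97 | P0:M(97), P1:I | bus: BusRdX
[22] P0: store L2 := 67 | P0:M(67), P1:I | bus: BusRdX,Flush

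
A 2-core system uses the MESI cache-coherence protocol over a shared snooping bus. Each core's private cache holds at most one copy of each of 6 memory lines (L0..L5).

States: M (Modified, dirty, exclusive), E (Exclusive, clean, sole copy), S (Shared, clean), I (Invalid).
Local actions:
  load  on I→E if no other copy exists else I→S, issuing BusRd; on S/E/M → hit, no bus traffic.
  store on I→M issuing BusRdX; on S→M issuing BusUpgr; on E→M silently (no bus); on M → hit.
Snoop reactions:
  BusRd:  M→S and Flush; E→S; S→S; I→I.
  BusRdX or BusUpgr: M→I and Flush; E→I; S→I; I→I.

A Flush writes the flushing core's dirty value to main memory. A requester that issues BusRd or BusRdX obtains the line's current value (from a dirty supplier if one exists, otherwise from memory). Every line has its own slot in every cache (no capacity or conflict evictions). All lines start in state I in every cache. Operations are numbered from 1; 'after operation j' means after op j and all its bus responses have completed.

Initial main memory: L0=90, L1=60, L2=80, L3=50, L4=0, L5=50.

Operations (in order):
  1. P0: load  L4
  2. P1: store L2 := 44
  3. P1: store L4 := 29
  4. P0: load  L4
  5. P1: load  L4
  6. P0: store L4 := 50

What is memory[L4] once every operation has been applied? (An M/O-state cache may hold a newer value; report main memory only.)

  op1 P0: load  L4 → E/I on L4; bus BusRd; mem=0
  op2 P1: store L2 := 44 → I/M on L2; bus BusRdX; mem=80
  op3 P1: store L4 := 29 → I/M on L4; bus BusRdX; mem=0
  op4 P0: load  L4 → S/S on L4; bus BusRd Flush; mem=29
  op5 P1: load  L4 → S/S on L4; bus (none); mem=29
  op6 P0: store L4 := 50 → M/I on L4; bus BusUpgr; mem=29

memory[L4] = 29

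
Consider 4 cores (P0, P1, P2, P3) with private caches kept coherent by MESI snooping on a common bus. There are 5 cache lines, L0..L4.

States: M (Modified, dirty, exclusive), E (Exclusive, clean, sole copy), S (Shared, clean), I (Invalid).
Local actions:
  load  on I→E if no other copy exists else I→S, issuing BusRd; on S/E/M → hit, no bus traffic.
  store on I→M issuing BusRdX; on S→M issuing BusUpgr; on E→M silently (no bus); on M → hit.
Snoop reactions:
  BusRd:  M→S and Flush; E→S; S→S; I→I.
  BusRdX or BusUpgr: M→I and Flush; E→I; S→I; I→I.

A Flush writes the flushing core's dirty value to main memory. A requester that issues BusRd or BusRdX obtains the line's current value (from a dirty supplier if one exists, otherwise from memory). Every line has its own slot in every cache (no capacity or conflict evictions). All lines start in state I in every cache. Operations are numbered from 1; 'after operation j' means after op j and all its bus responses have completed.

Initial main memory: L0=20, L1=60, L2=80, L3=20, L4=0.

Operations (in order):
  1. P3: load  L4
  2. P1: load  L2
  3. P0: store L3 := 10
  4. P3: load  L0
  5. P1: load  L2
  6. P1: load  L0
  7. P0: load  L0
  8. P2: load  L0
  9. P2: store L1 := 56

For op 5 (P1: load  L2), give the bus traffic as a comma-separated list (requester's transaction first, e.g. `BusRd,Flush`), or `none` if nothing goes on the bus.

bus = none

step 1: P3: load  L4  ⟶  IIIE  (L4)  txn=BusRd  M[L4]=0
step 2: P1: load  L2  ⟶  IEII  (L2)  txn=BusRd  M[L2]=80
step 3: P0: store L3 := 10  ⟶  MIII  (L3)  txn=BusRdX  M[L3]=20
step 4: P3: load  L0  ⟶  IIIE  (L0)  txn=BusRd  M[L0]=20
step 5: P1: load  L2  ⟶  IEII  (L2)  txn=∅  M[L2]=80
step 6: P1: load  L0  ⟶  ISIS  (L0)  txn=BusRd  M[L0]=20
step 7: P0: load  L0  ⟶  SSIS  (L0)  txn=BusRd  M[L0]=20
step 8: P2: load  L0  ⟶  SSSS  (L0)  txn=BusRd  M[L0]=20
step 9: P2: store L1 := 56  ⟶  IIMI  (L1)  txn=BusRdX  M[L1]=60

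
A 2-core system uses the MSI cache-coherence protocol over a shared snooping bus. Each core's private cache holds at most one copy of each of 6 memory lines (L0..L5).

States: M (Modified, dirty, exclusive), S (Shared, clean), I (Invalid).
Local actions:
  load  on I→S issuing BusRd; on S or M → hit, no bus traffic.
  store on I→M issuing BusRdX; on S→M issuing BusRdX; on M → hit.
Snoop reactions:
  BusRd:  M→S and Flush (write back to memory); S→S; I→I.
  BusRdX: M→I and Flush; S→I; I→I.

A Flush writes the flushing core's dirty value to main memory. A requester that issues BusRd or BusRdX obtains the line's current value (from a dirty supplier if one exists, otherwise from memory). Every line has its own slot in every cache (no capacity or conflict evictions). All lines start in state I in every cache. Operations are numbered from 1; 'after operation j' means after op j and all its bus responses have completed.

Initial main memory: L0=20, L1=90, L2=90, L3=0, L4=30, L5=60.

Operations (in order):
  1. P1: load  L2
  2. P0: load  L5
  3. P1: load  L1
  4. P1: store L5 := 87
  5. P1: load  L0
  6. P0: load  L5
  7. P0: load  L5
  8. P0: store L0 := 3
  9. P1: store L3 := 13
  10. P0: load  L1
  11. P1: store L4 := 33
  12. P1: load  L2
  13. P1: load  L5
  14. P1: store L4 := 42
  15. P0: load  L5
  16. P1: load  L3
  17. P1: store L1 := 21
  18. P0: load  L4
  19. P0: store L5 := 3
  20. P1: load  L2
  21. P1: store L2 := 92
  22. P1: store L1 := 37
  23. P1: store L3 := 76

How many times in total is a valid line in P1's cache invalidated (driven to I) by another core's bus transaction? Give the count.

invalidations = 2

step 1: P1: load  L2  ⟶  IS  (L2)  txn=BusRd  M[L2]=90
step 2: P0: load  L5  ⟶  SI  (L5)  txn=BusRd  M[L5]=60
step 3: P1: load  L1  ⟶  IS  (L1)  txn=BusRd  M[L1]=90
step 4: P1: store L5 := 87  ⟶  IM  (L5)  txn=BusRdX  M[L5]=60
step 5: P1: load  L0  ⟶  IS  (L0)  txn=BusRd  M[L0]=20
step 6: P0: load  L5  ⟶  SS  (L5)  txn=BusRd+Flush  M[L5]=87
step 7: P0: load  L5  ⟶  SS  (L5)  txn=∅  M[L5]=87
step 8: P0: store L0 := 3  ⟶  MI  (L0)  txn=BusRdX  M[L0]=20
step 9: P1: store L3 := 13  ⟶  IM  (L3)  txn=BusRdX  M[L3]=0
step 10: P0: load  L1  ⟶  SS  (L1)  txn=BusRd  M[L1]=90
step 11: P1: store L4 := 33  ⟶  IM  (L4)  txn=BusRdX  M[L4]=30
step 12: P1: load  L2  ⟶  IS  (L2)  txn=∅  M[L2]=90
step 13: P1: load  L5  ⟶  SS  (L5)  txn=∅  M[L5]=87
step 14: P1: store L4 := 42  ⟶  IM  (L4)  txn=∅  M[L4]=30
step 15: P0: load  L5  ⟶  SS  (L5)  txn=∅  M[L5]=87
step 16: P1: load  L3  ⟶  IM  (L3)  txn=∅  M[L3]=0
step 17: P1: store L1 := 21  ⟶  IM  (L1)  txn=BusRdX  M[L1]=90
step 18: P0: load  L4  ⟶  SS  (L4)  txn=BusRd+Flush  M[L4]=42
step 19: P0: store L5 := 3  ⟶  MI  (L5)  txn=BusRdX  M[L5]=87
step 20: P1: load  L2  ⟶  IS  (L2)  txn=∅  M[L2]=90
step 21: P1: store L2 := 92  ⟶  IM  (L2)  txn=BusRdX  M[L2]=90
step 22: P1: store L1 := 37  ⟶  IM  (L1)  txn=∅  M[L1]=90
step 23: P1: store L3 := 76  ⟶  IM  (L3)  txn=∅  M[L3]=0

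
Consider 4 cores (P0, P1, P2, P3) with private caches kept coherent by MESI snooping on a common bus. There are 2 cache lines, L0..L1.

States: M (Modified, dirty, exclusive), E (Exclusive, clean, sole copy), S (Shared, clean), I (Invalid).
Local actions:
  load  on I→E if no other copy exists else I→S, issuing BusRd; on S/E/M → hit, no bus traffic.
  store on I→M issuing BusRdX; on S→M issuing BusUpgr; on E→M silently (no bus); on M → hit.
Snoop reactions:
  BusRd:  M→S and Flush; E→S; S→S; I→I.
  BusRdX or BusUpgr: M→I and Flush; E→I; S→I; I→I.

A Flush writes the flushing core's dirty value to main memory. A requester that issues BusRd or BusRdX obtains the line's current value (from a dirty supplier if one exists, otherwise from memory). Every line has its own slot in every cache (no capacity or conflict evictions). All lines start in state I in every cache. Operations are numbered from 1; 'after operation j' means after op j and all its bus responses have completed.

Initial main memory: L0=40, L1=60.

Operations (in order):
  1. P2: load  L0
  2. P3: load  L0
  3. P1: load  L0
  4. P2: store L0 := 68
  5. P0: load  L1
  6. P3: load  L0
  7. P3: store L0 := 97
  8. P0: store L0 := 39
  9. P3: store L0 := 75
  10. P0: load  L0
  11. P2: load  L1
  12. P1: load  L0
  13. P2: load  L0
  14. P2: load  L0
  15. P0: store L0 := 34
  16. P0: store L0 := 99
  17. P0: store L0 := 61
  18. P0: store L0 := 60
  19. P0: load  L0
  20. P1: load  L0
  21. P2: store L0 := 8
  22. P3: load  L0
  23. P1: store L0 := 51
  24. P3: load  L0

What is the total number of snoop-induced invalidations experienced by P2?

[1] P2: load  L0 | P0:I, P1:I, P2:E(40), P3:I | bus: BusRd
[2] P3: load  L0 | P0:I, P1:I, P2:S(40), P3:S(40) | bus: BusRd
[3] P1: load  L0 | P0:I, P1:S(40), P2:S(40), P3:S(40) | bus: BusRd
[4] P2: store L0 := 68 | P0:I, P1:I, P2:M(68), P3:I | bus: BusUpgr
[5] P0: load  L1 | P0:E(60), P1:I, P2:I, P3:I | bus: BusRd
[6] P3: load  L0 | P0:I, P1:I, P2:S(68), P3:S(68) | bus: BusRd,Flush
[7] P3: store L0 := 97 | P0:I, P1:I, P2:I, P3:M(97) | bus: BusUpgr
[8] P0: store L0 := 39 | P0:M(39), P1:I, P2:I, P3:I | bus: BusRdX,Flush
[9] P3: store L0 := 75 | P0:I, P1:I, P2:I, P3:M(75) | bus: BusRdX,Flush
[10] P0: load  L0 | P0:S(75), P1:I, P2:I, P3:S(75) | bus: BusRd,Flush
[11] P2: load  L1 | P0:S(60), P1:I, P2:S(60), P3:I | bus: BusRd
[12] P1: load  L0 | P0:S(75), P1:S(75), P2:I, P3:S(75) | bus: BusRd
[13] P2: load  L0 | P0:S(75), P1:S(75), P2:S(75), P3:S(75) | bus: BusRd
[14] P2: load  L0 | P0:S(75), P1:S(75), P2:S(75), P3:S(75) | bus: none
[15] P0: store L0 := 34 | P0:M(34), P1:I, P2:I, P3:I | bus: BusUpgr
[16] P0: store L0 := 99 | P0:M(99), P1:I, P2:I, P3:I | bus: none
[17] P0: store L0 := 61 | P0:M(61), P1:I, P2:I, P3:I | bus: none
[18] P0: store L0 := 60 | P0:M(60), P1:I, P2:I, P3:I | bus: none
[19] P0: load  L0 | P0:M(60), P1:I, P2:I, P3:I | bus: none
[20] P1: load  L0 | P0:S(60), P1:S(60), P2:I, P3:I | bus: BusRd,Flush
[21] P2: store L0 := 8 | P0:I, P1:I, P2:M(8), P3:I | bus: BusRdX
[22] P3: load  L0 | P0:I, P1:I, P2:S(8), P3:S(8) | bus: BusRd,Flush
[23] P1: store L0 := 51 | P0:I, P1:M(51), P2:I, P3:I | bus: BusRdX
[24] P3: load  L0 | P0:I, P1:S(51), P2:I, P3:S(51) | bus: BusRd,Flush

invalidations = 3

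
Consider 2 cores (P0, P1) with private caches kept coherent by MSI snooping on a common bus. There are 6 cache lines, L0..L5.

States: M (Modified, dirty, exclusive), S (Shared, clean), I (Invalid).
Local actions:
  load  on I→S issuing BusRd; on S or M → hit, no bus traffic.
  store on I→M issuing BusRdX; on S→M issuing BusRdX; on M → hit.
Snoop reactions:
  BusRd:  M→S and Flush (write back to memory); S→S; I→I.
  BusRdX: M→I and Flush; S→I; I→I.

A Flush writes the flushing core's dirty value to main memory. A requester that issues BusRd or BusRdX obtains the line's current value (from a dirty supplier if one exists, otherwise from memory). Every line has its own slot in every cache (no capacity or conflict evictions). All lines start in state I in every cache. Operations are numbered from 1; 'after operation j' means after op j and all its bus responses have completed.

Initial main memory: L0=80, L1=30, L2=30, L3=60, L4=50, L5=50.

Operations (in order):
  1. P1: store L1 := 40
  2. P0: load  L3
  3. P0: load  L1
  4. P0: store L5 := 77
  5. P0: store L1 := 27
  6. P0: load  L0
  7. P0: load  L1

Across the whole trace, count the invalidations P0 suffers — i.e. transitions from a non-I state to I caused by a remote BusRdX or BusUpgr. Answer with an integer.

step 1: P1: store L1 := 40  ⟶  IM  (L1)  txn=BusRdX  M[L1]=30
step 2: P0: load  L3  ⟶  SI  (L3)  txn=BusRd  M[L3]=60
step 3: P0: load  L1  ⟶  SS  (L1)  txn=BusRd+Flush  M[L1]=40
step 4: P0: store L5 := 77  ⟶  MI  (L5)  txn=BusRdX  M[L5]=50
step 5: P0: store L1 := 27  ⟶  MI  (L1)  txn=BusRdX  M[L1]=40
step 6: P0: load  L0  ⟶  SI  (L0)  txn=BusRd  M[L0]=80
step 7: P0: load  L1  ⟶  MI  (L1)  txn=∅  M[L1]=40

invalidations = 0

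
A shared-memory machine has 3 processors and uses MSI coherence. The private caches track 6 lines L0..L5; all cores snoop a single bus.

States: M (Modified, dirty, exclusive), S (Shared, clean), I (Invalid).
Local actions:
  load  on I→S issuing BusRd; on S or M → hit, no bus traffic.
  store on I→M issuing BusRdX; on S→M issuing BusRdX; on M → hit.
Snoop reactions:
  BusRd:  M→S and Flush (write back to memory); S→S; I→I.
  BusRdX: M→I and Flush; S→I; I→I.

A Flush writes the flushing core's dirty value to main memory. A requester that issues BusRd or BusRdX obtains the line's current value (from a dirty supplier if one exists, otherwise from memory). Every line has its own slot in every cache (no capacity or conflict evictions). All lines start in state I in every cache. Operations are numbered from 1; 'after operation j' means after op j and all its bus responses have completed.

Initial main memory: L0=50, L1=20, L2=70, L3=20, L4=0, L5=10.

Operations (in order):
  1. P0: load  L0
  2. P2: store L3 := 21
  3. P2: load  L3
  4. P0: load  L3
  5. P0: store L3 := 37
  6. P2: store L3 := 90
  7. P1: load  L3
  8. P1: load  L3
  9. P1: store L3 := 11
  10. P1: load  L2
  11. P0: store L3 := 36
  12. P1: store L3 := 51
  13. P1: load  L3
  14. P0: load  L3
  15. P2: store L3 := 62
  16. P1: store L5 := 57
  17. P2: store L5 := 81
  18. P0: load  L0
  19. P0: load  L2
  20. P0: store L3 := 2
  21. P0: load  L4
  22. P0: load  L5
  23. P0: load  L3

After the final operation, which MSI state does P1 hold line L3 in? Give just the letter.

state = I

  op1 P0: load  L0 → S/I/I on L0; bus BusRd; mem=50
  op2 P2: store L3 := 21 → I/I/M on L3; bus BusRdX; mem=20
  op3 P2: load  L3 → I/I/M on L3; bus (none); mem=20
  op4 P0: load  L3 → S/I/S on L3; bus BusRd Flush; mem=21
  op5 P0: store L3 := 37 → M/I/I on L3; bus BusRdX; mem=21
  op6 P2: store L3 := 90 → I/I/M on L3; bus BusRdX Flush; mem=37
  op7 P1: load  L3 → I/S/S on L3; bus BusRd Flush; mem=90
  op8 P1: load  L3 → I/S/S on L3; bus (none); mem=90
  op9 P1: store L3 := 11 → I/M/I on L3; bus BusRdX; mem=90
  op10 P1: load  L2 → I/S/I on L2; bus BusRd; mem=70
  op11 P0: store L3 := 36 → M/I/I on L3; bus BusRdX Flush; mem=11
  op12 P1: store L3 := 51 → I/M/I on L3; bus BusRdX Flush; mem=36
  op13 P1: load  L3 → I/M/I on L3; bus (none); mem=36
  op14 P0: load  L3 → S/S/I on L3; bus BusRd Flush; mem=51
  op15 P2: store L3 := 62 → I/I/M on L3; bus BusRdX; mem=51
  op16 P1: store L5 := 57 → I/M/I on L5; bus BusRdX; mem=10
  op17 P2: store L5 := 81 → I/I/M on L5; bus BusRdX Flush; mem=57
  op18 P0: load  L0 → S/I/I on L0; bus (none); mem=50
  op19 P0: load  L2 → S/S/I on L2; bus BusRd; mem=70
  op20 P0: store L3 := 2 → M/I/I on L3; bus BusRdX Flush; mem=62
  op21 P0: load  L4 → S/I/I on L4; bus BusRd; mem=0
  op22 P0: load  L5 → S/I/S on L5; bus BusRd Flush; mem=81
  op23 P0: load  L3 → M/I/I on L3; bus (none); mem=62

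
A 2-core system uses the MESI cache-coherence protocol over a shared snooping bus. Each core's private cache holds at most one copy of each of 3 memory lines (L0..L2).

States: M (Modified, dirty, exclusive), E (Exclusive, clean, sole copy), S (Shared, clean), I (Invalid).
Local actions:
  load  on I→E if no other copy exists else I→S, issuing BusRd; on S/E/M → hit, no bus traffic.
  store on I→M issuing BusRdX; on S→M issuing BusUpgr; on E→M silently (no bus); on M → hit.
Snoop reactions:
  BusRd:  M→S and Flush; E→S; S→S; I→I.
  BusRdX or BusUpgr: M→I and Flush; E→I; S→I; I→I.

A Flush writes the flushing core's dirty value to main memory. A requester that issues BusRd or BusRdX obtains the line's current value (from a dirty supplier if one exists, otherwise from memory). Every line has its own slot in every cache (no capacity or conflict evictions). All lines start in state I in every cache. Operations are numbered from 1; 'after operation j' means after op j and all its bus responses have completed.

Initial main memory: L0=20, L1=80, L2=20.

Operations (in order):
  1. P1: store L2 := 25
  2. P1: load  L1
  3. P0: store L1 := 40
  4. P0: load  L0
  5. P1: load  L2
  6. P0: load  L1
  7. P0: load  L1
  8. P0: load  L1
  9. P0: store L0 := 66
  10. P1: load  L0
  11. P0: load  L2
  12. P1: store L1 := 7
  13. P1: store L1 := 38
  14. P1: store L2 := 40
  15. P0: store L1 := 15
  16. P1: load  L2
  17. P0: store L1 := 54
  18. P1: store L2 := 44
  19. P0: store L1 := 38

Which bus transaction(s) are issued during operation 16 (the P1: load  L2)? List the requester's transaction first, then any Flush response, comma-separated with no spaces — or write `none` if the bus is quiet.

step 1: P1: store L2 := 25  ⟶  IM  (L2)  txn=BusRdX  M[L2]=20
step 2: P1: load  L1  ⟶  IE  (L1)  txn=BusRd  M[L1]=80
step 3: P0: store L1 := 40  ⟶  MI  (L1)  txn=BusRdX  M[L1]=80
step 4: P0: load  L0  ⟶  EI  (L0)  txn=BusRd  M[L0]=20
step 5: P1: load  L2  ⟶  IM  (L2)  txn=∅  M[L2]=20
step 6: P0: load  L1  ⟶  MI  (L1)  txn=∅  M[L1]=80
step 7: P0: load  L1  ⟶  MI  (L1)  txn=∅  M[L1]=80
step 8: P0: load  L1  ⟶  MI  (L1)  txn=∅  M[L1]=80
step 9: P0: store L0 := 66  ⟶  MI  (L0)  txn=∅  M[L0]=20
step 10: P1: load  L0  ⟶  SS  (L0)  txn=BusRd+Flush  M[L0]=66
step 11: P0: load  L2  ⟶  SS  (L2)  txn=BusRd+Flush  M[L2]=25
step 12: P1: store L1 := 7  ⟶  IM  (L1)  txn=BusRdX+Flush  M[L1]=40
step 13: P1: store L1 := 38  ⟶  IM  (L1)  txn=∅  M[L1]=40
step 14: P1: store L2 := 40  ⟶  IM  (L2)  txn=BusUpgr  M[L2]=25
step 15: P0: store L1 := 15  ⟶  MI  (L1)  txn=BusRdX+Flush  M[L1]=38
step 16: P1: load  L2  ⟶  IM  (L2)  txn=∅  M[L2]=25
step 17: P0: store L1 := 54  ⟶  MI  (L1)  txn=∅  M[L1]=38
step 18: P1: store L2 := 44  ⟶  IM  (L2)  txn=∅  M[L2]=25
step 19: P0: store L1 := 38  ⟶  MI  (L1)  txn=∅  M[L1]=38

bus = none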